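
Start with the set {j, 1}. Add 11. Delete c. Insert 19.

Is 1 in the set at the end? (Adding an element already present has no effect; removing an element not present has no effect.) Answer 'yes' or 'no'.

Tracking the set through each operation:
Start: {1, j}
Event 1 (add 11): added. Set: {1, 11, j}
Event 2 (remove c): not present, no change. Set: {1, 11, j}
Event 3 (add 19): added. Set: {1, 11, 19, j}

Final set: {1, 11, 19, j} (size 4)
1 is in the final set.

Answer: yes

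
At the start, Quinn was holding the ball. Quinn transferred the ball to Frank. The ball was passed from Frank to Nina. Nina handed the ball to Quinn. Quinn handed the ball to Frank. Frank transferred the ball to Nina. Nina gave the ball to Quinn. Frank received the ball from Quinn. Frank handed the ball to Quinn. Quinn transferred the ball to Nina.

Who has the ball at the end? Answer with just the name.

Answer: Nina

Derivation:
Tracking the ball through each event:
Start: Quinn has the ball.
After event 1: Frank has the ball.
After event 2: Nina has the ball.
After event 3: Quinn has the ball.
After event 4: Frank has the ball.
After event 5: Nina has the ball.
After event 6: Quinn has the ball.
After event 7: Frank has the ball.
After event 8: Quinn has the ball.
After event 9: Nina has the ball.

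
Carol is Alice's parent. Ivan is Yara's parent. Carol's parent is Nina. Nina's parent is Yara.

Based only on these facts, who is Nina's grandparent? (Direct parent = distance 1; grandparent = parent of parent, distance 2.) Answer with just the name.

Reconstructing the parent chain from the given facts:
  Ivan -> Yara -> Nina -> Carol -> Alice
(each arrow means 'parent of the next')
Positions in the chain (0 = top):
  position of Ivan: 0
  position of Yara: 1
  position of Nina: 2
  position of Carol: 3
  position of Alice: 4

Nina is at position 2; the grandparent is 2 steps up the chain, i.e. position 0: Ivan.

Answer: Ivan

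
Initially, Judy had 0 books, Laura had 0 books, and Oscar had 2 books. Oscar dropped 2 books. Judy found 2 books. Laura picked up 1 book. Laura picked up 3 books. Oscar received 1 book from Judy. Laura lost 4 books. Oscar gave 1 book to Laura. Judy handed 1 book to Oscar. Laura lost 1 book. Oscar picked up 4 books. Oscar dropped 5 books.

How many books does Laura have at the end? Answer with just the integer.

Answer: 0

Derivation:
Tracking counts step by step:
Start: Judy=0, Laura=0, Oscar=2
Event 1 (Oscar -2): Oscar: 2 -> 0. State: Judy=0, Laura=0, Oscar=0
Event 2 (Judy +2): Judy: 0 -> 2. State: Judy=2, Laura=0, Oscar=0
Event 3 (Laura +1): Laura: 0 -> 1. State: Judy=2, Laura=1, Oscar=0
Event 4 (Laura +3): Laura: 1 -> 4. State: Judy=2, Laura=4, Oscar=0
Event 5 (Judy -> Oscar, 1): Judy: 2 -> 1, Oscar: 0 -> 1. State: Judy=1, Laura=4, Oscar=1
Event 6 (Laura -4): Laura: 4 -> 0. State: Judy=1, Laura=0, Oscar=1
Event 7 (Oscar -> Laura, 1): Oscar: 1 -> 0, Laura: 0 -> 1. State: Judy=1, Laura=1, Oscar=0
Event 8 (Judy -> Oscar, 1): Judy: 1 -> 0, Oscar: 0 -> 1. State: Judy=0, Laura=1, Oscar=1
Event 9 (Laura -1): Laura: 1 -> 0. State: Judy=0, Laura=0, Oscar=1
Event 10 (Oscar +4): Oscar: 1 -> 5. State: Judy=0, Laura=0, Oscar=5
Event 11 (Oscar -5): Oscar: 5 -> 0. State: Judy=0, Laura=0, Oscar=0

Laura's final count: 0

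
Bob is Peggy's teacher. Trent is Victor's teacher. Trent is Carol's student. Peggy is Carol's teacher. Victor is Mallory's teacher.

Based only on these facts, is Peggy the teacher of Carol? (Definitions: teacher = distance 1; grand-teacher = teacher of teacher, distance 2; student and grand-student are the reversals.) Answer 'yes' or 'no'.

Answer: yes

Derivation:
Reconstructing the teacher chain from the given facts:
  Bob -> Peggy -> Carol -> Trent -> Victor -> Mallory
(each arrow means 'teacher of the next')
Positions in the chain (0 = top):
  position of Bob: 0
  position of Peggy: 1
  position of Carol: 2
  position of Trent: 3
  position of Victor: 4
  position of Mallory: 5

Peggy is at position 1, Carol is at position 2; signed distance (j - i) = 1.
'teacher' requires j - i = 1. Actual distance is 1, so the relation HOLDS.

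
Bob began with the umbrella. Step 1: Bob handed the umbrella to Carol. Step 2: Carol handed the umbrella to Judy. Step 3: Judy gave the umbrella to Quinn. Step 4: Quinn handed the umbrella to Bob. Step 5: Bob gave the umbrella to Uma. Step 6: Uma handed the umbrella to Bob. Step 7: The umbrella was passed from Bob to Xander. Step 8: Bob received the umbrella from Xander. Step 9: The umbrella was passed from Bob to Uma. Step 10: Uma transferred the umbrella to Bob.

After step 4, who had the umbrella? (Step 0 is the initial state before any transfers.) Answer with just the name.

Answer: Bob

Derivation:
Tracking the umbrella holder through step 4:
After step 0 (start): Bob
After step 1: Carol
After step 2: Judy
After step 3: Quinn
After step 4: Bob

At step 4, the holder is Bob.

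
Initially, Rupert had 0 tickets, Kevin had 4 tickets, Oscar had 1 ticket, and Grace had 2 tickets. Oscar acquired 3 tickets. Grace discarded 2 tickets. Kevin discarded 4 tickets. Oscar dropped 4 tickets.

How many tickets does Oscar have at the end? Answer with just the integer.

Answer: 0

Derivation:
Tracking counts step by step:
Start: Rupert=0, Kevin=4, Oscar=1, Grace=2
Event 1 (Oscar +3): Oscar: 1 -> 4. State: Rupert=0, Kevin=4, Oscar=4, Grace=2
Event 2 (Grace -2): Grace: 2 -> 0. State: Rupert=0, Kevin=4, Oscar=4, Grace=0
Event 3 (Kevin -4): Kevin: 4 -> 0. State: Rupert=0, Kevin=0, Oscar=4, Grace=0
Event 4 (Oscar -4): Oscar: 4 -> 0. State: Rupert=0, Kevin=0, Oscar=0, Grace=0

Oscar's final count: 0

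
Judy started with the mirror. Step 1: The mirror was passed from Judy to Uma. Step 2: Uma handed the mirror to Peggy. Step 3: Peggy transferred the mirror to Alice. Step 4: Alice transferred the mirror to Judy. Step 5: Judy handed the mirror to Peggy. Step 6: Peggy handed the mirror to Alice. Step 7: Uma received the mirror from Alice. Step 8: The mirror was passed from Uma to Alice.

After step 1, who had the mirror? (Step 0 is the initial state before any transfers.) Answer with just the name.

Tracking the mirror holder through step 1:
After step 0 (start): Judy
After step 1: Uma

At step 1, the holder is Uma.

Answer: Uma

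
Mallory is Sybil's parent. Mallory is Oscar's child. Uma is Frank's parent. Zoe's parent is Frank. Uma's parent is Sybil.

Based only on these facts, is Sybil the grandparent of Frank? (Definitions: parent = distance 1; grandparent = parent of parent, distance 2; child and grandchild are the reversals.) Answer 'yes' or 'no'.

Reconstructing the parent chain from the given facts:
  Oscar -> Mallory -> Sybil -> Uma -> Frank -> Zoe
(each arrow means 'parent of the next')
Positions in the chain (0 = top):
  position of Oscar: 0
  position of Mallory: 1
  position of Sybil: 2
  position of Uma: 3
  position of Frank: 4
  position of Zoe: 5

Sybil is at position 2, Frank is at position 4; signed distance (j - i) = 2.
'grandparent' requires j - i = 2. Actual distance is 2, so the relation HOLDS.

Answer: yes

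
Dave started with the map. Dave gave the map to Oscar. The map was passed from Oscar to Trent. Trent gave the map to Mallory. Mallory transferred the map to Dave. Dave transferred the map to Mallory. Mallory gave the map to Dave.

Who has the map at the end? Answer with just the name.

Answer: Dave

Derivation:
Tracking the map through each event:
Start: Dave has the map.
After event 1: Oscar has the map.
After event 2: Trent has the map.
After event 3: Mallory has the map.
After event 4: Dave has the map.
After event 5: Mallory has the map.
After event 6: Dave has the map.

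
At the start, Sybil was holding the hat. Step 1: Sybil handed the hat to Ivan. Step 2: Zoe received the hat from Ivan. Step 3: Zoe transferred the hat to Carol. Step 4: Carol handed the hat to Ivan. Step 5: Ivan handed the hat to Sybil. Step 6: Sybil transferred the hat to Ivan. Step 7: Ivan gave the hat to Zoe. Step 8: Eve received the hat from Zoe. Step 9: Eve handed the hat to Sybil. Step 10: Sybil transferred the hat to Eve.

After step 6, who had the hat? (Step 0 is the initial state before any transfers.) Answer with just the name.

Answer: Ivan

Derivation:
Tracking the hat holder through step 6:
After step 0 (start): Sybil
After step 1: Ivan
After step 2: Zoe
After step 3: Carol
After step 4: Ivan
After step 5: Sybil
After step 6: Ivan

At step 6, the holder is Ivan.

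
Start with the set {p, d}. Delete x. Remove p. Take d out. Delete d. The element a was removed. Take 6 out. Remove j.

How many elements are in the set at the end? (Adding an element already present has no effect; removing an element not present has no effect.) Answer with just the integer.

Tracking the set through each operation:
Start: {d, p}
Event 1 (remove x): not present, no change. Set: {d, p}
Event 2 (remove p): removed. Set: {d}
Event 3 (remove d): removed. Set: {}
Event 4 (remove d): not present, no change. Set: {}
Event 5 (remove a): not present, no change. Set: {}
Event 6 (remove 6): not present, no change. Set: {}
Event 7 (remove j): not present, no change. Set: {}

Final set: {} (size 0)

Answer: 0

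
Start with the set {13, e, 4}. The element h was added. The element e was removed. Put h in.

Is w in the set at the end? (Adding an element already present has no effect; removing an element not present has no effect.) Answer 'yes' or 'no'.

Tracking the set through each operation:
Start: {13, 4, e}
Event 1 (add h): added. Set: {13, 4, e, h}
Event 2 (remove e): removed. Set: {13, 4, h}
Event 3 (add h): already present, no change. Set: {13, 4, h}

Final set: {13, 4, h} (size 3)
w is NOT in the final set.

Answer: no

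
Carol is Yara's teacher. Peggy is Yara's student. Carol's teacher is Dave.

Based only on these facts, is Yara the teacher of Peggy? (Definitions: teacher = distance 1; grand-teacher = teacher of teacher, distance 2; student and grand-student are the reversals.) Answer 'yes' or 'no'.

Reconstructing the teacher chain from the given facts:
  Dave -> Carol -> Yara -> Peggy
(each arrow means 'teacher of the next')
Positions in the chain (0 = top):
  position of Dave: 0
  position of Carol: 1
  position of Yara: 2
  position of Peggy: 3

Yara is at position 2, Peggy is at position 3; signed distance (j - i) = 1.
'teacher' requires j - i = 1. Actual distance is 1, so the relation HOLDS.

Answer: yes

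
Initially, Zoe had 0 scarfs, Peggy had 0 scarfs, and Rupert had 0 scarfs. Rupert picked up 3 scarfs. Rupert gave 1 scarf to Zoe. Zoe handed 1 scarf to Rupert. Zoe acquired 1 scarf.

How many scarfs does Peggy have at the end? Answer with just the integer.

Tracking counts step by step:
Start: Zoe=0, Peggy=0, Rupert=0
Event 1 (Rupert +3): Rupert: 0 -> 3. State: Zoe=0, Peggy=0, Rupert=3
Event 2 (Rupert -> Zoe, 1): Rupert: 3 -> 2, Zoe: 0 -> 1. State: Zoe=1, Peggy=0, Rupert=2
Event 3 (Zoe -> Rupert, 1): Zoe: 1 -> 0, Rupert: 2 -> 3. State: Zoe=0, Peggy=0, Rupert=3
Event 4 (Zoe +1): Zoe: 0 -> 1. State: Zoe=1, Peggy=0, Rupert=3

Peggy's final count: 0

Answer: 0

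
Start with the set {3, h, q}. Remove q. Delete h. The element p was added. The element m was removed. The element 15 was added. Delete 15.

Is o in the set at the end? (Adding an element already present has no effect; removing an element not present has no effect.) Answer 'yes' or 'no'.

Tracking the set through each operation:
Start: {3, h, q}
Event 1 (remove q): removed. Set: {3, h}
Event 2 (remove h): removed. Set: {3}
Event 3 (add p): added. Set: {3, p}
Event 4 (remove m): not present, no change. Set: {3, p}
Event 5 (add 15): added. Set: {15, 3, p}
Event 6 (remove 15): removed. Set: {3, p}

Final set: {3, p} (size 2)
o is NOT in the final set.

Answer: no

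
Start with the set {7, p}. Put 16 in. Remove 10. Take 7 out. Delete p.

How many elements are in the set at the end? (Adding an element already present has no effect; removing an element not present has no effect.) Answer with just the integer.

Answer: 1

Derivation:
Tracking the set through each operation:
Start: {7, p}
Event 1 (add 16): added. Set: {16, 7, p}
Event 2 (remove 10): not present, no change. Set: {16, 7, p}
Event 3 (remove 7): removed. Set: {16, p}
Event 4 (remove p): removed. Set: {16}

Final set: {16} (size 1)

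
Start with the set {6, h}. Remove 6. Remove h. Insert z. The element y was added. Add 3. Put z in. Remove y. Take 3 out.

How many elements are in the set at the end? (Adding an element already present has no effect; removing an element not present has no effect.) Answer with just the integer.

Tracking the set through each operation:
Start: {6, h}
Event 1 (remove 6): removed. Set: {h}
Event 2 (remove h): removed. Set: {}
Event 3 (add z): added. Set: {z}
Event 4 (add y): added. Set: {y, z}
Event 5 (add 3): added. Set: {3, y, z}
Event 6 (add z): already present, no change. Set: {3, y, z}
Event 7 (remove y): removed. Set: {3, z}
Event 8 (remove 3): removed. Set: {z}

Final set: {z} (size 1)

Answer: 1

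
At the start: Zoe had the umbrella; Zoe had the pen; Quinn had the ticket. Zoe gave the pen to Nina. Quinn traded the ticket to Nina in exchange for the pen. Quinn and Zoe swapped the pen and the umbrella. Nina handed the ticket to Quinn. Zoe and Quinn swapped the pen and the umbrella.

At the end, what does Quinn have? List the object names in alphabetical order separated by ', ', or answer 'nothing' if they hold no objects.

Tracking all object holders:
Start: umbrella:Zoe, pen:Zoe, ticket:Quinn
Event 1 (give pen: Zoe -> Nina). State: umbrella:Zoe, pen:Nina, ticket:Quinn
Event 2 (swap ticket<->pen: now ticket:Nina, pen:Quinn). State: umbrella:Zoe, pen:Quinn, ticket:Nina
Event 3 (swap pen<->umbrella: now pen:Zoe, umbrella:Quinn). State: umbrella:Quinn, pen:Zoe, ticket:Nina
Event 4 (give ticket: Nina -> Quinn). State: umbrella:Quinn, pen:Zoe, ticket:Quinn
Event 5 (swap pen<->umbrella: now pen:Quinn, umbrella:Zoe). State: umbrella:Zoe, pen:Quinn, ticket:Quinn

Final state: umbrella:Zoe, pen:Quinn, ticket:Quinn
Quinn holds: pen, ticket.

Answer: pen, ticket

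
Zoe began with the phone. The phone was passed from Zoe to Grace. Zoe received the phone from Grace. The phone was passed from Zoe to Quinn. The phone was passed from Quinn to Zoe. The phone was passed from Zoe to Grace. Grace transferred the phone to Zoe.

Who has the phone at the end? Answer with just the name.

Tracking the phone through each event:
Start: Zoe has the phone.
After event 1: Grace has the phone.
After event 2: Zoe has the phone.
After event 3: Quinn has the phone.
After event 4: Zoe has the phone.
After event 5: Grace has the phone.
After event 6: Zoe has the phone.

Answer: Zoe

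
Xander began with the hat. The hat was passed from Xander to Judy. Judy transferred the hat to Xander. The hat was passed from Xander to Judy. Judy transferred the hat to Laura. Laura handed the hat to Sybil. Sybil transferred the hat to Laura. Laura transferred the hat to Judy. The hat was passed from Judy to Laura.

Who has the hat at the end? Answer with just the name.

Tracking the hat through each event:
Start: Xander has the hat.
After event 1: Judy has the hat.
After event 2: Xander has the hat.
After event 3: Judy has the hat.
After event 4: Laura has the hat.
After event 5: Sybil has the hat.
After event 6: Laura has the hat.
After event 7: Judy has the hat.
After event 8: Laura has the hat.

Answer: Laura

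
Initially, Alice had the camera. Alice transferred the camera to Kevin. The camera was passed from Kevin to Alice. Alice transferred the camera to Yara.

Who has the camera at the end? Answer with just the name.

Answer: Yara

Derivation:
Tracking the camera through each event:
Start: Alice has the camera.
After event 1: Kevin has the camera.
After event 2: Alice has the camera.
After event 3: Yara has the camera.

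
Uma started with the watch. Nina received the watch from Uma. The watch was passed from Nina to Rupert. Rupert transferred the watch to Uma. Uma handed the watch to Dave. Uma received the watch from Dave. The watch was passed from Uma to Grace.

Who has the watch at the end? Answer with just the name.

Tracking the watch through each event:
Start: Uma has the watch.
After event 1: Nina has the watch.
After event 2: Rupert has the watch.
After event 3: Uma has the watch.
After event 4: Dave has the watch.
After event 5: Uma has the watch.
After event 6: Grace has the watch.

Answer: Grace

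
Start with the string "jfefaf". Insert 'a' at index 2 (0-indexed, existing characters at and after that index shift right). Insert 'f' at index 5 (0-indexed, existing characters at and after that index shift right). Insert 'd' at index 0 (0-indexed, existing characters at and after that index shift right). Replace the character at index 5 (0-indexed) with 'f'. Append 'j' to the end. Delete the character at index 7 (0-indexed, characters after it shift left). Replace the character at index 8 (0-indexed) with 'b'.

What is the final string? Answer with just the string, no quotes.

Answer: djfaefffb

Derivation:
Applying each edit step by step:
Start: "jfefaf"
Op 1 (insert 'a' at idx 2): "jfefaf" -> "jfaefaf"
Op 2 (insert 'f' at idx 5): "jfaefaf" -> "jfaeffaf"
Op 3 (insert 'd' at idx 0): "jfaeffaf" -> "djfaeffaf"
Op 4 (replace idx 5: 'f' -> 'f'): "djfaeffaf" -> "djfaeffaf"
Op 5 (append 'j'): "djfaeffaf" -> "djfaeffafj"
Op 6 (delete idx 7 = 'a'): "djfaeffafj" -> "djfaefffj"
Op 7 (replace idx 8: 'j' -> 'b'): "djfaefffj" -> "djfaefffb"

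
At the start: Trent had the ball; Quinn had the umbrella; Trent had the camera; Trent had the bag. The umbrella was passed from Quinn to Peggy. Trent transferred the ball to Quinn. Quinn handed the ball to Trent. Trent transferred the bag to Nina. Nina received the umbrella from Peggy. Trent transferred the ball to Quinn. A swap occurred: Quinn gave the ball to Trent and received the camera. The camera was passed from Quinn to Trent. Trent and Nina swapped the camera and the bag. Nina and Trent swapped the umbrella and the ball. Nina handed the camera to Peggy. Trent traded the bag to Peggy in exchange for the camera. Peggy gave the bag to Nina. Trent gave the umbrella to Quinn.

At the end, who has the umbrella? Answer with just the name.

Tracking all object holders:
Start: ball:Trent, umbrella:Quinn, camera:Trent, bag:Trent
Event 1 (give umbrella: Quinn -> Peggy). State: ball:Trent, umbrella:Peggy, camera:Trent, bag:Trent
Event 2 (give ball: Trent -> Quinn). State: ball:Quinn, umbrella:Peggy, camera:Trent, bag:Trent
Event 3 (give ball: Quinn -> Trent). State: ball:Trent, umbrella:Peggy, camera:Trent, bag:Trent
Event 4 (give bag: Trent -> Nina). State: ball:Trent, umbrella:Peggy, camera:Trent, bag:Nina
Event 5 (give umbrella: Peggy -> Nina). State: ball:Trent, umbrella:Nina, camera:Trent, bag:Nina
Event 6 (give ball: Trent -> Quinn). State: ball:Quinn, umbrella:Nina, camera:Trent, bag:Nina
Event 7 (swap ball<->camera: now ball:Trent, camera:Quinn). State: ball:Trent, umbrella:Nina, camera:Quinn, bag:Nina
Event 8 (give camera: Quinn -> Trent). State: ball:Trent, umbrella:Nina, camera:Trent, bag:Nina
Event 9 (swap camera<->bag: now camera:Nina, bag:Trent). State: ball:Trent, umbrella:Nina, camera:Nina, bag:Trent
Event 10 (swap umbrella<->ball: now umbrella:Trent, ball:Nina). State: ball:Nina, umbrella:Trent, camera:Nina, bag:Trent
Event 11 (give camera: Nina -> Peggy). State: ball:Nina, umbrella:Trent, camera:Peggy, bag:Trent
Event 12 (swap bag<->camera: now bag:Peggy, camera:Trent). State: ball:Nina, umbrella:Trent, camera:Trent, bag:Peggy
Event 13 (give bag: Peggy -> Nina). State: ball:Nina, umbrella:Trent, camera:Trent, bag:Nina
Event 14 (give umbrella: Trent -> Quinn). State: ball:Nina, umbrella:Quinn, camera:Trent, bag:Nina

Final state: ball:Nina, umbrella:Quinn, camera:Trent, bag:Nina
The umbrella is held by Quinn.

Answer: Quinn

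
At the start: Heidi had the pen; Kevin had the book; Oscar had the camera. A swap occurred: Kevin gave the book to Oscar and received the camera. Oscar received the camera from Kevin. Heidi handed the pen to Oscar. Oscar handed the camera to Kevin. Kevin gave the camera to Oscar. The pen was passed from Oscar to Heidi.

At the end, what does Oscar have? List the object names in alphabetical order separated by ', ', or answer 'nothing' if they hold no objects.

Answer: book, camera

Derivation:
Tracking all object holders:
Start: pen:Heidi, book:Kevin, camera:Oscar
Event 1 (swap book<->camera: now book:Oscar, camera:Kevin). State: pen:Heidi, book:Oscar, camera:Kevin
Event 2 (give camera: Kevin -> Oscar). State: pen:Heidi, book:Oscar, camera:Oscar
Event 3 (give pen: Heidi -> Oscar). State: pen:Oscar, book:Oscar, camera:Oscar
Event 4 (give camera: Oscar -> Kevin). State: pen:Oscar, book:Oscar, camera:Kevin
Event 5 (give camera: Kevin -> Oscar). State: pen:Oscar, book:Oscar, camera:Oscar
Event 6 (give pen: Oscar -> Heidi). State: pen:Heidi, book:Oscar, camera:Oscar

Final state: pen:Heidi, book:Oscar, camera:Oscar
Oscar holds: book, camera.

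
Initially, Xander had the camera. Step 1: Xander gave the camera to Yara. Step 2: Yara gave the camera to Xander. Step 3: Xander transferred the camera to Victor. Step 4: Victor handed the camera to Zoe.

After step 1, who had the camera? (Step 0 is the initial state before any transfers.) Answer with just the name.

Tracking the camera holder through step 1:
After step 0 (start): Xander
After step 1: Yara

At step 1, the holder is Yara.

Answer: Yara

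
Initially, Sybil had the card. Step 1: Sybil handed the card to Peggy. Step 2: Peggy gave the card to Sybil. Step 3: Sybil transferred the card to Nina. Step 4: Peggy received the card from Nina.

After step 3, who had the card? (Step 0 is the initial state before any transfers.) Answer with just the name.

Answer: Nina

Derivation:
Tracking the card holder through step 3:
After step 0 (start): Sybil
After step 1: Peggy
After step 2: Sybil
After step 3: Nina

At step 3, the holder is Nina.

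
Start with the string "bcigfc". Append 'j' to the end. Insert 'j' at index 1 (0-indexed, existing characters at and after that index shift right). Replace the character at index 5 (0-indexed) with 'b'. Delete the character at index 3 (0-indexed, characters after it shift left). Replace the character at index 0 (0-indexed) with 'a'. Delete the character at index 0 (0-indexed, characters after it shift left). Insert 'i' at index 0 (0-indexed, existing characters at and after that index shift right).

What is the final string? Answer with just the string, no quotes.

Applying each edit step by step:
Start: "bcigfc"
Op 1 (append 'j'): "bcigfc" -> "bcigfcj"
Op 2 (insert 'j' at idx 1): "bcigfcj" -> "bjcigfcj"
Op 3 (replace idx 5: 'f' -> 'b'): "bjcigfcj" -> "bjcigbcj"
Op 4 (delete idx 3 = 'i'): "bjcigbcj" -> "bjcgbcj"
Op 5 (replace idx 0: 'b' -> 'a'): "bjcgbcj" -> "ajcgbcj"
Op 6 (delete idx 0 = 'a'): "ajcgbcj" -> "jcgbcj"
Op 7 (insert 'i' at idx 0): "jcgbcj" -> "ijcgbcj"

Answer: ijcgbcj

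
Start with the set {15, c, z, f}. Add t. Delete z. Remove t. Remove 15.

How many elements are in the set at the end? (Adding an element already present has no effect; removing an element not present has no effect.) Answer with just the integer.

Answer: 2

Derivation:
Tracking the set through each operation:
Start: {15, c, f, z}
Event 1 (add t): added. Set: {15, c, f, t, z}
Event 2 (remove z): removed. Set: {15, c, f, t}
Event 3 (remove t): removed. Set: {15, c, f}
Event 4 (remove 15): removed. Set: {c, f}

Final set: {c, f} (size 2)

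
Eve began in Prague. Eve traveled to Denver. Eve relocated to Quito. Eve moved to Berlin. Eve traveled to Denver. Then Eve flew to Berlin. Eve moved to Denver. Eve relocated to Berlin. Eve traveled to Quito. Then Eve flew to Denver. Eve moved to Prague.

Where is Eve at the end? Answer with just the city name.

Answer: Prague

Derivation:
Tracking Eve's location:
Start: Eve is in Prague.
After move 1: Prague -> Denver. Eve is in Denver.
After move 2: Denver -> Quito. Eve is in Quito.
After move 3: Quito -> Berlin. Eve is in Berlin.
After move 4: Berlin -> Denver. Eve is in Denver.
After move 5: Denver -> Berlin. Eve is in Berlin.
After move 6: Berlin -> Denver. Eve is in Denver.
After move 7: Denver -> Berlin. Eve is in Berlin.
After move 8: Berlin -> Quito. Eve is in Quito.
After move 9: Quito -> Denver. Eve is in Denver.
After move 10: Denver -> Prague. Eve is in Prague.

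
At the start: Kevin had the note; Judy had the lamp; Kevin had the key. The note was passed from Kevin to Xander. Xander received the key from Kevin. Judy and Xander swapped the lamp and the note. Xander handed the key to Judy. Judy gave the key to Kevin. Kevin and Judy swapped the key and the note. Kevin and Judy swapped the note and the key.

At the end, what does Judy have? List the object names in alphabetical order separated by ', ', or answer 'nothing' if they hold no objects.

Answer: note

Derivation:
Tracking all object holders:
Start: note:Kevin, lamp:Judy, key:Kevin
Event 1 (give note: Kevin -> Xander). State: note:Xander, lamp:Judy, key:Kevin
Event 2 (give key: Kevin -> Xander). State: note:Xander, lamp:Judy, key:Xander
Event 3 (swap lamp<->note: now lamp:Xander, note:Judy). State: note:Judy, lamp:Xander, key:Xander
Event 4 (give key: Xander -> Judy). State: note:Judy, lamp:Xander, key:Judy
Event 5 (give key: Judy -> Kevin). State: note:Judy, lamp:Xander, key:Kevin
Event 6 (swap key<->note: now key:Judy, note:Kevin). State: note:Kevin, lamp:Xander, key:Judy
Event 7 (swap note<->key: now note:Judy, key:Kevin). State: note:Judy, lamp:Xander, key:Kevin

Final state: note:Judy, lamp:Xander, key:Kevin
Judy holds: note.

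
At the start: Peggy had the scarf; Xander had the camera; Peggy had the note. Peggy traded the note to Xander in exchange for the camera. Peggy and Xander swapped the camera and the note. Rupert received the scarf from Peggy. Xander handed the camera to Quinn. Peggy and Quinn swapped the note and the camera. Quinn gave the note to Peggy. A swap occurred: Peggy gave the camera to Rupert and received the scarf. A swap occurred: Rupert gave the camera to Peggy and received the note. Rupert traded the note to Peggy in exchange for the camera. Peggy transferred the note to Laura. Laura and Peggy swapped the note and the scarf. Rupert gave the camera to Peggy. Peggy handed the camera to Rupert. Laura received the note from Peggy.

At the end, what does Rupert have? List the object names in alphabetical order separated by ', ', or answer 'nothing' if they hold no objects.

Tracking all object holders:
Start: scarf:Peggy, camera:Xander, note:Peggy
Event 1 (swap note<->camera: now note:Xander, camera:Peggy). State: scarf:Peggy, camera:Peggy, note:Xander
Event 2 (swap camera<->note: now camera:Xander, note:Peggy). State: scarf:Peggy, camera:Xander, note:Peggy
Event 3 (give scarf: Peggy -> Rupert). State: scarf:Rupert, camera:Xander, note:Peggy
Event 4 (give camera: Xander -> Quinn). State: scarf:Rupert, camera:Quinn, note:Peggy
Event 5 (swap note<->camera: now note:Quinn, camera:Peggy). State: scarf:Rupert, camera:Peggy, note:Quinn
Event 6 (give note: Quinn -> Peggy). State: scarf:Rupert, camera:Peggy, note:Peggy
Event 7 (swap camera<->scarf: now camera:Rupert, scarf:Peggy). State: scarf:Peggy, camera:Rupert, note:Peggy
Event 8 (swap camera<->note: now camera:Peggy, note:Rupert). State: scarf:Peggy, camera:Peggy, note:Rupert
Event 9 (swap note<->camera: now note:Peggy, camera:Rupert). State: scarf:Peggy, camera:Rupert, note:Peggy
Event 10 (give note: Peggy -> Laura). State: scarf:Peggy, camera:Rupert, note:Laura
Event 11 (swap note<->scarf: now note:Peggy, scarf:Laura). State: scarf:Laura, camera:Rupert, note:Peggy
Event 12 (give camera: Rupert -> Peggy). State: scarf:Laura, camera:Peggy, note:Peggy
Event 13 (give camera: Peggy -> Rupert). State: scarf:Laura, camera:Rupert, note:Peggy
Event 14 (give note: Peggy -> Laura). State: scarf:Laura, camera:Rupert, note:Laura

Final state: scarf:Laura, camera:Rupert, note:Laura
Rupert holds: camera.

Answer: camera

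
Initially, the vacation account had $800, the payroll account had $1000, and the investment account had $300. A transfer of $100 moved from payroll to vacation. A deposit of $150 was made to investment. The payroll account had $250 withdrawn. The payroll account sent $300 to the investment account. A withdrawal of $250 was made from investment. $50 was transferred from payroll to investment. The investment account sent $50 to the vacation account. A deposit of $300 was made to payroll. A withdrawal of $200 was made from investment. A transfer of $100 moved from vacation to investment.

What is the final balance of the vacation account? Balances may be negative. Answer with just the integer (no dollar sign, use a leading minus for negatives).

Answer: 850

Derivation:
Tracking account balances step by step:
Start: vacation=800, payroll=1000, investment=300
Event 1 (transfer 100 payroll -> vacation): payroll: 1000 - 100 = 900, vacation: 800 + 100 = 900. Balances: vacation=900, payroll=900, investment=300
Event 2 (deposit 150 to investment): investment: 300 + 150 = 450. Balances: vacation=900, payroll=900, investment=450
Event 3 (withdraw 250 from payroll): payroll: 900 - 250 = 650. Balances: vacation=900, payroll=650, investment=450
Event 4 (transfer 300 payroll -> investment): payroll: 650 - 300 = 350, investment: 450 + 300 = 750. Balances: vacation=900, payroll=350, investment=750
Event 5 (withdraw 250 from investment): investment: 750 - 250 = 500. Balances: vacation=900, payroll=350, investment=500
Event 6 (transfer 50 payroll -> investment): payroll: 350 - 50 = 300, investment: 500 + 50 = 550. Balances: vacation=900, payroll=300, investment=550
Event 7 (transfer 50 investment -> vacation): investment: 550 - 50 = 500, vacation: 900 + 50 = 950. Balances: vacation=950, payroll=300, investment=500
Event 8 (deposit 300 to payroll): payroll: 300 + 300 = 600. Balances: vacation=950, payroll=600, investment=500
Event 9 (withdraw 200 from investment): investment: 500 - 200 = 300. Balances: vacation=950, payroll=600, investment=300
Event 10 (transfer 100 vacation -> investment): vacation: 950 - 100 = 850, investment: 300 + 100 = 400. Balances: vacation=850, payroll=600, investment=400

Final balance of vacation: 850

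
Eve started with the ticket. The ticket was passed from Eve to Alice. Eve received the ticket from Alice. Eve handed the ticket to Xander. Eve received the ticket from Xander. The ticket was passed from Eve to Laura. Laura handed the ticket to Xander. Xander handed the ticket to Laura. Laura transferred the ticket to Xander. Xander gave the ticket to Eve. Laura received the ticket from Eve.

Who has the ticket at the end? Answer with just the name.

Tracking the ticket through each event:
Start: Eve has the ticket.
After event 1: Alice has the ticket.
After event 2: Eve has the ticket.
After event 3: Xander has the ticket.
After event 4: Eve has the ticket.
After event 5: Laura has the ticket.
After event 6: Xander has the ticket.
After event 7: Laura has the ticket.
After event 8: Xander has the ticket.
After event 9: Eve has the ticket.
After event 10: Laura has the ticket.

Answer: Laura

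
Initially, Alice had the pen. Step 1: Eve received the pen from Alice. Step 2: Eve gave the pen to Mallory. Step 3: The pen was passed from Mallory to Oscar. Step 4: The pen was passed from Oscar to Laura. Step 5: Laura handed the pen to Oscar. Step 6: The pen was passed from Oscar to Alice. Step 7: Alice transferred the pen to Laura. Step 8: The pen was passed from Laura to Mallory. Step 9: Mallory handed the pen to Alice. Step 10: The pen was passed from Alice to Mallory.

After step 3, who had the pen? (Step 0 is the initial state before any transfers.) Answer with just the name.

Tracking the pen holder through step 3:
After step 0 (start): Alice
After step 1: Eve
After step 2: Mallory
After step 3: Oscar

At step 3, the holder is Oscar.

Answer: Oscar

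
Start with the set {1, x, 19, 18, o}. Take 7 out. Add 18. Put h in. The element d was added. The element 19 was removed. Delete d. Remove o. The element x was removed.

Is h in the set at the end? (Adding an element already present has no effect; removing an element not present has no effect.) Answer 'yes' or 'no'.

Tracking the set through each operation:
Start: {1, 18, 19, o, x}
Event 1 (remove 7): not present, no change. Set: {1, 18, 19, o, x}
Event 2 (add 18): already present, no change. Set: {1, 18, 19, o, x}
Event 3 (add h): added. Set: {1, 18, 19, h, o, x}
Event 4 (add d): added. Set: {1, 18, 19, d, h, o, x}
Event 5 (remove 19): removed. Set: {1, 18, d, h, o, x}
Event 6 (remove d): removed. Set: {1, 18, h, o, x}
Event 7 (remove o): removed. Set: {1, 18, h, x}
Event 8 (remove x): removed. Set: {1, 18, h}

Final set: {1, 18, h} (size 3)
h is in the final set.

Answer: yes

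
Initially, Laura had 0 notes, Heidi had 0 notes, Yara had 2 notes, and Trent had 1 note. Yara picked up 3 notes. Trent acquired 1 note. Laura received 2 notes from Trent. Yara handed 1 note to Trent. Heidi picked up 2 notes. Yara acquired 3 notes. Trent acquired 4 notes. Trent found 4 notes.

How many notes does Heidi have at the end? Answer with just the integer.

Answer: 2

Derivation:
Tracking counts step by step:
Start: Laura=0, Heidi=0, Yara=2, Trent=1
Event 1 (Yara +3): Yara: 2 -> 5. State: Laura=0, Heidi=0, Yara=5, Trent=1
Event 2 (Trent +1): Trent: 1 -> 2. State: Laura=0, Heidi=0, Yara=5, Trent=2
Event 3 (Trent -> Laura, 2): Trent: 2 -> 0, Laura: 0 -> 2. State: Laura=2, Heidi=0, Yara=5, Trent=0
Event 4 (Yara -> Trent, 1): Yara: 5 -> 4, Trent: 0 -> 1. State: Laura=2, Heidi=0, Yara=4, Trent=1
Event 5 (Heidi +2): Heidi: 0 -> 2. State: Laura=2, Heidi=2, Yara=4, Trent=1
Event 6 (Yara +3): Yara: 4 -> 7. State: Laura=2, Heidi=2, Yara=7, Trent=1
Event 7 (Trent +4): Trent: 1 -> 5. State: Laura=2, Heidi=2, Yara=7, Trent=5
Event 8 (Trent +4): Trent: 5 -> 9. State: Laura=2, Heidi=2, Yara=7, Trent=9

Heidi's final count: 2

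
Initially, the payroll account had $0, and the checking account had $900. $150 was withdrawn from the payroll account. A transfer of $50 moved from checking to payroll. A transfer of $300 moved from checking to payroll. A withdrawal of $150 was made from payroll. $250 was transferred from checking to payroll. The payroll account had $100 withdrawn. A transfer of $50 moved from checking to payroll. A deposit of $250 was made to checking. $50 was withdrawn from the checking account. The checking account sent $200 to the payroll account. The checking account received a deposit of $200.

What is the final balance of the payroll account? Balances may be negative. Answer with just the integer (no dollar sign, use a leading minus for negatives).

Tracking account balances step by step:
Start: payroll=0, checking=900
Event 1 (withdraw 150 from payroll): payroll: 0 - 150 = -150. Balances: payroll=-150, checking=900
Event 2 (transfer 50 checking -> payroll): checking: 900 - 50 = 850, payroll: -150 + 50 = -100. Balances: payroll=-100, checking=850
Event 3 (transfer 300 checking -> payroll): checking: 850 - 300 = 550, payroll: -100 + 300 = 200. Balances: payroll=200, checking=550
Event 4 (withdraw 150 from payroll): payroll: 200 - 150 = 50. Balances: payroll=50, checking=550
Event 5 (transfer 250 checking -> payroll): checking: 550 - 250 = 300, payroll: 50 + 250 = 300. Balances: payroll=300, checking=300
Event 6 (withdraw 100 from payroll): payroll: 300 - 100 = 200. Balances: payroll=200, checking=300
Event 7 (transfer 50 checking -> payroll): checking: 300 - 50 = 250, payroll: 200 + 50 = 250. Balances: payroll=250, checking=250
Event 8 (deposit 250 to checking): checking: 250 + 250 = 500. Balances: payroll=250, checking=500
Event 9 (withdraw 50 from checking): checking: 500 - 50 = 450. Balances: payroll=250, checking=450
Event 10 (transfer 200 checking -> payroll): checking: 450 - 200 = 250, payroll: 250 + 200 = 450. Balances: payroll=450, checking=250
Event 11 (deposit 200 to checking): checking: 250 + 200 = 450. Balances: payroll=450, checking=450

Final balance of payroll: 450

Answer: 450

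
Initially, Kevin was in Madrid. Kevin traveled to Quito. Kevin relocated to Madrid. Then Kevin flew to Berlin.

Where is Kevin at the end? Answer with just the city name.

Tracking Kevin's location:
Start: Kevin is in Madrid.
After move 1: Madrid -> Quito. Kevin is in Quito.
After move 2: Quito -> Madrid. Kevin is in Madrid.
After move 3: Madrid -> Berlin. Kevin is in Berlin.

Answer: Berlin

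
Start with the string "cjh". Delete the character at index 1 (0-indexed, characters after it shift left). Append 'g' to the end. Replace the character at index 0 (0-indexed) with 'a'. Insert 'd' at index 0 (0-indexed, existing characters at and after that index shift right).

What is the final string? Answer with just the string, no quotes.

Applying each edit step by step:
Start: "cjh"
Op 1 (delete idx 1 = 'j'): "cjh" -> "ch"
Op 2 (append 'g'): "ch" -> "chg"
Op 3 (replace idx 0: 'c' -> 'a'): "chg" -> "ahg"
Op 4 (insert 'd' at idx 0): "ahg" -> "dahg"

Answer: dahg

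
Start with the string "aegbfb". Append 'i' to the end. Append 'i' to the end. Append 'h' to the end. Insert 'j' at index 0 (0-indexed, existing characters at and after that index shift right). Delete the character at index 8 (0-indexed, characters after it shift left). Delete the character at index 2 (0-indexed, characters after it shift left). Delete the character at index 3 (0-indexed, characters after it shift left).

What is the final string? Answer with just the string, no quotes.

Answer: jagfbih

Derivation:
Applying each edit step by step:
Start: "aegbfb"
Op 1 (append 'i'): "aegbfb" -> "aegbfbi"
Op 2 (append 'i'): "aegbfbi" -> "aegbfbii"
Op 3 (append 'h'): "aegbfbii" -> "aegbfbiih"
Op 4 (insert 'j' at idx 0): "aegbfbiih" -> "jaegbfbiih"
Op 5 (delete idx 8 = 'i'): "jaegbfbiih" -> "jaegbfbih"
Op 6 (delete idx 2 = 'e'): "jaegbfbih" -> "jagbfbih"
Op 7 (delete idx 3 = 'b'): "jagbfbih" -> "jagfbih"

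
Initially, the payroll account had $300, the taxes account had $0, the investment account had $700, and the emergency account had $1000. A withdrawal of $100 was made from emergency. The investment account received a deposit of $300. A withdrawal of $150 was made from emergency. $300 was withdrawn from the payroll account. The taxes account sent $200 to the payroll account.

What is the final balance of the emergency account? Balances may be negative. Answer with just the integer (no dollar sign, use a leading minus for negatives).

Answer: 750

Derivation:
Tracking account balances step by step:
Start: payroll=300, taxes=0, investment=700, emergency=1000
Event 1 (withdraw 100 from emergency): emergency: 1000 - 100 = 900. Balances: payroll=300, taxes=0, investment=700, emergency=900
Event 2 (deposit 300 to investment): investment: 700 + 300 = 1000. Balances: payroll=300, taxes=0, investment=1000, emergency=900
Event 3 (withdraw 150 from emergency): emergency: 900 - 150 = 750. Balances: payroll=300, taxes=0, investment=1000, emergency=750
Event 4 (withdraw 300 from payroll): payroll: 300 - 300 = 0. Balances: payroll=0, taxes=0, investment=1000, emergency=750
Event 5 (transfer 200 taxes -> payroll): taxes: 0 - 200 = -200, payroll: 0 + 200 = 200. Balances: payroll=200, taxes=-200, investment=1000, emergency=750

Final balance of emergency: 750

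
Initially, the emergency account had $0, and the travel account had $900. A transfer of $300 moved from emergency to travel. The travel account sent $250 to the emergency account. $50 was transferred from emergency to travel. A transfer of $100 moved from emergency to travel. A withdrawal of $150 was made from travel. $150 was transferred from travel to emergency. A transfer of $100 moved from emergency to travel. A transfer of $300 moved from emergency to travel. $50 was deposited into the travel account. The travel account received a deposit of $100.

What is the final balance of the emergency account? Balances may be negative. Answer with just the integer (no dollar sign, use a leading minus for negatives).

Answer: -450

Derivation:
Tracking account balances step by step:
Start: emergency=0, travel=900
Event 1 (transfer 300 emergency -> travel): emergency: 0 - 300 = -300, travel: 900 + 300 = 1200. Balances: emergency=-300, travel=1200
Event 2 (transfer 250 travel -> emergency): travel: 1200 - 250 = 950, emergency: -300 + 250 = -50. Balances: emergency=-50, travel=950
Event 3 (transfer 50 emergency -> travel): emergency: -50 - 50 = -100, travel: 950 + 50 = 1000. Balances: emergency=-100, travel=1000
Event 4 (transfer 100 emergency -> travel): emergency: -100 - 100 = -200, travel: 1000 + 100 = 1100. Balances: emergency=-200, travel=1100
Event 5 (withdraw 150 from travel): travel: 1100 - 150 = 950. Balances: emergency=-200, travel=950
Event 6 (transfer 150 travel -> emergency): travel: 950 - 150 = 800, emergency: -200 + 150 = -50. Balances: emergency=-50, travel=800
Event 7 (transfer 100 emergency -> travel): emergency: -50 - 100 = -150, travel: 800 + 100 = 900. Balances: emergency=-150, travel=900
Event 8 (transfer 300 emergency -> travel): emergency: -150 - 300 = -450, travel: 900 + 300 = 1200. Balances: emergency=-450, travel=1200
Event 9 (deposit 50 to travel): travel: 1200 + 50 = 1250. Balances: emergency=-450, travel=1250
Event 10 (deposit 100 to travel): travel: 1250 + 100 = 1350. Balances: emergency=-450, travel=1350

Final balance of emergency: -450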